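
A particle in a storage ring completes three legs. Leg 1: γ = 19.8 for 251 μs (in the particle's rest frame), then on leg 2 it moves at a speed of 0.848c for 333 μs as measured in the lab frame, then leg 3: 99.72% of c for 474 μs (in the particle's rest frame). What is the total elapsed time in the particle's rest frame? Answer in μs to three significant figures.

τ = 901 μs

Leg 1: 251 μs is already measured in the particle's rest frame.
Leg 2: γ = 1/√(1 − 0.848²) = 1/√0.2809 = 1.887; τ_2 = 333/1.887 = 176.5 μs.
Leg 3: 474 μs is already measured in the particle's rest frame.
Total: 251.0 + 176.5 + 474.0 μs.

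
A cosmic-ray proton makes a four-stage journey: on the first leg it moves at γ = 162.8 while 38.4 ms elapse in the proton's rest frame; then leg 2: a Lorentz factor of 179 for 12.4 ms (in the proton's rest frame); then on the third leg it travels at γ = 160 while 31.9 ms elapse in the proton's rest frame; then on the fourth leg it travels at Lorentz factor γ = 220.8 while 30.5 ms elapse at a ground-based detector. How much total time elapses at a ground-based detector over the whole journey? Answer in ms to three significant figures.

Δt = 1.36×10⁴ ms

Leg 1: γ = 162.8; Δt_1 = 162.8 × 38.4 = 6252 ms.
Leg 2: γ = 179; Δt_2 = 179.0 × 12.4 = 2220 ms.
Leg 3: γ = 160; Δt_3 = 160.0 × 31.9 = 5104 ms.
Leg 4: 30.5 ms is already measured at a ground-based detector.
Total: 6252 + 2220 + 5104 + 30.50 ms.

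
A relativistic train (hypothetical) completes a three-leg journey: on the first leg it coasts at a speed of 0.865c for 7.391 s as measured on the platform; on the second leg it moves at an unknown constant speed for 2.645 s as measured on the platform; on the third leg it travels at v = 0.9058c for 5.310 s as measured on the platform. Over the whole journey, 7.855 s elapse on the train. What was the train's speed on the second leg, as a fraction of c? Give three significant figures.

β = 0.697

Leg 1: γ = 1/√(1 − 0.865²) = 1/√0.2518 = 1.993; τ_1 = 7.391/1.993 = 3.709 s.
Leg 2: speed unknown; τ_2 = 2.645/γ_2.
Leg 3: γ = 1/√(1 − 0.9058²) = 1/√0.1795 = 2.360; τ_3 = 5.310/2.360 = 2.250 s.
Total proper time: 3.709 + τ_2 + 2.250 = 7.855, so τ_2 = 7.855 − 5.958 = 1.897 s.
γ_2 = 2.645/1.897 = 1.395; β = √(1 − 1/γ²) = √0.4859.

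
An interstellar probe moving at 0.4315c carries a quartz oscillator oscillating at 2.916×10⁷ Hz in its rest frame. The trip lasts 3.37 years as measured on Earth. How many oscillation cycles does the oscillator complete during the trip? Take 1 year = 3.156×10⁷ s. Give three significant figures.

N = 2.80×10¹⁵

γ = 1/√(1 − 0.4315²) = 1/√0.8138 = 1.109
The oscillator's own cycle count is N = f × τ where τ is the proper time aboard the probe. τ = Δt/γ = 3.37/1.109 = 3.040 years = 9.595×10⁷ s.
N = 2.916×10⁷ × 9.595×10⁷ = 2.798×10¹⁵.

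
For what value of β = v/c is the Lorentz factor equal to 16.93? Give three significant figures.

β = 0.998

β = √(1 − 1/γ²) = √(1 − 1/16.93²) = √(1 − 0.003489) = √0.9965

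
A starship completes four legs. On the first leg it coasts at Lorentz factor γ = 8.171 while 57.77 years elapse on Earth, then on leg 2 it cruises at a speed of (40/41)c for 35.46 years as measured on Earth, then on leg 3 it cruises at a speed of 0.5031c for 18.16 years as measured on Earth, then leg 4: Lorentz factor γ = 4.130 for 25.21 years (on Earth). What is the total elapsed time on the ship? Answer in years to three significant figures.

τ = 36.7 years

Leg 1: γ = 8.171; τ_1 = 57.77/8.171 = 7.070 years.
Leg 2: γ = 1/√(1 − (40/41)²) = 41/9 ≈ 4.556; τ_2 = 35.46/4.556 = 7.784 years.
Leg 3: γ = 1/√(1 − 0.5031²) = 1/√0.7469 = 1.157; τ_3 = 18.16/1.157 = 15.69 years.
Leg 4: γ = 4.130; τ_4 = 25.21/4.130 = 6.104 years.
Total: 7.070 + 7.784 + 15.69 + 6.104 years.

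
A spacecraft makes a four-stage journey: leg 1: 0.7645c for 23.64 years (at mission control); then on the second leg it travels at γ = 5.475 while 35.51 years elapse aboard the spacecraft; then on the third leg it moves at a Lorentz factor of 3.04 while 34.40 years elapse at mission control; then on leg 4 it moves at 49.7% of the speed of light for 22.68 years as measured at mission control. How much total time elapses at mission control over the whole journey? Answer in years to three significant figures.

Leg 1: 23.64 years is already measured at mission control.
Leg 2: γ = 5.475; Δt_2 = 5.475 × 35.51 = 194.4 years.
Leg 3: 34.40 years is already measured at mission control.
Leg 4: 22.68 years is already measured at mission control.
Total: 23.64 + 194.4 + 34.40 + 22.68 years.

Δt = 275 years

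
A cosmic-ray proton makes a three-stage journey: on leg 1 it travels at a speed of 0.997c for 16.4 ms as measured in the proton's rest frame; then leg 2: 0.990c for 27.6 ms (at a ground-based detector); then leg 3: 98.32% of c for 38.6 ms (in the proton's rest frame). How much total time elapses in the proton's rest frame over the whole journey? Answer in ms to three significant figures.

τ = 58.9 ms

Leg 1: 16.4 ms is already measured in the proton's rest frame.
Leg 2: γ = 1/√(1 − 0.990²) = 1/√0.01990 = 7.089; τ_2 = 27.6/7.089 = 3.893 ms.
Leg 3: 38.6 ms is already measured in the proton's rest frame.
Total: 16.40 + 3.893 + 38.60 ms.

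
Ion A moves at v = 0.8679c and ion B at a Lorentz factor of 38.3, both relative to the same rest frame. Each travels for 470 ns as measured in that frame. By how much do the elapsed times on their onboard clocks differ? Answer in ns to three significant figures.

A: γ = 1/√(1 − 0.8679²) = 1/√0.2467 = 2.013; τ_A = 470/2.013 = 233.5 ns.
B: γ = 38.3; τ_B = 470/38.30 = 12.27 ns.

|τ_A − τ_B| = 221 ns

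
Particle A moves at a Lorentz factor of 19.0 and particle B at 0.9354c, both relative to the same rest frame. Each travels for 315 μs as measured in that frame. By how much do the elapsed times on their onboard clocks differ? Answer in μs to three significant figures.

A: γ = 19.0; τ_A = 315/19.00 = 16.58 μs.
B: γ = 1/√(1 − 0.9354²) = 1/√0.1250 = 2.828; τ_B = 315/2.828 = 111.4 μs.

|τ_A − τ_B| = 94.8 μs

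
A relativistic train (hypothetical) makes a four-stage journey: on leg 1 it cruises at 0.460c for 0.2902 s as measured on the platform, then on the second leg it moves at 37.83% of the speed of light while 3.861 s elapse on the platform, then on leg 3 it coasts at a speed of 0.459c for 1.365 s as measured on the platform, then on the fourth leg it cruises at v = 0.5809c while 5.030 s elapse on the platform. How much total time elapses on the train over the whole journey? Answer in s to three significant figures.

Leg 1: γ = 1/√(1 − 0.460²) = 1/√0.7884 = 1.126; τ_1 = 0.2902/1.126 = 0.2577 s.
Leg 2: β = 0.3783; γ = 1/√(1 − 0.3783²) = 1/√0.8569 = 1.080; τ_2 = 3.861/1.080 = 3.574 s.
Leg 3: γ = 1/√(1 − 0.459²) = 1/√0.7893 = 1.126; τ_3 = 1.365/1.126 = 1.213 s.
Leg 4: γ = 1/√(1 − 0.5809²) = 1/√0.6626 = 1.229; τ_4 = 5.030/1.229 = 4.094 s.
Total: 0.2577 + 3.574 + 1.213 + 4.094 s.

τ = 9.14 s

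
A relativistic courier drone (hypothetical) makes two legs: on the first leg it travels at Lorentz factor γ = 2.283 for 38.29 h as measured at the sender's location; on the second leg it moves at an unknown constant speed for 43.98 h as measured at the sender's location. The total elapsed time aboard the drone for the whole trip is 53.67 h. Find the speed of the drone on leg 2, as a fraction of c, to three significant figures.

Leg 1: γ = 2.283; τ_1 = 38.29/2.283 = 16.77 h.
Leg 2: speed unknown; τ_2 = 43.98/γ_2.
Total proper time: 16.77 + τ_2 = 53.67, so τ_2 = 53.67 − 16.77 = 36.90 h.
γ_2 = 43.98/36.90 = 1.192; β = √(1 − 1/γ²) = √0.2961.

β = 0.544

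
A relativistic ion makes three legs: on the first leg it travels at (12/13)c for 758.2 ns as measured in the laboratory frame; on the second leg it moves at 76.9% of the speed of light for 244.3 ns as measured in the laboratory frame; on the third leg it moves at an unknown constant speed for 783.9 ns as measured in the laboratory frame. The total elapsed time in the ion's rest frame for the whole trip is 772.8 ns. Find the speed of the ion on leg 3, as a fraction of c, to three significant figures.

β = 0.910

Leg 1: γ = 1/√(1 − (12/13)²) = 13/5 = 2.600; τ_1 = 758.2/2.600 = 291.6 ns.
Leg 2: β = 0.769; γ = 1/√(1 − 0.769²) = 1/√0.4086 = 1.564; τ_2 = 244.3/1.564 = 156.2 ns.
Leg 3: speed unknown; τ_3 = 783.9/γ_3.
Total proper time: 291.6 + 156.2 + τ_3 = 772.8, so τ_3 = 772.8 − 447.8 = 325.0 ns.
γ_3 = 783.9/325.0 = 2.412; β = √(1 − 1/γ²) = √0.8281.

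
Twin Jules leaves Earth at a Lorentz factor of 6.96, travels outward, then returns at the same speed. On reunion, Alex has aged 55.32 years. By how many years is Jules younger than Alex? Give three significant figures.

γ = 6.96
Jules's elapsed proper time: τ = 55.32/6.960 = 7.948 years.
Age gap = Δt − τ = 55.32 − 7.948 years.

Δt − τ = 47.4 years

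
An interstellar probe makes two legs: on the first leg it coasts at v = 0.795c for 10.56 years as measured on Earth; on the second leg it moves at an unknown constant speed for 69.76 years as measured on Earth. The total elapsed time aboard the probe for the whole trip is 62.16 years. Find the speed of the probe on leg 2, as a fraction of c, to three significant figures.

Leg 1: γ = 1/√(1 − 0.795²) = 1/√0.3680 = 1.649; τ_1 = 10.56/1.649 = 6.406 years.
Leg 2: speed unknown; τ_2 = 69.76/γ_2.
Total proper time: 6.406 + τ_2 = 62.16, so τ_2 = 62.16 − 6.406 = 55.75 years.
γ_2 = 69.76/55.75 = 1.251; β = √(1 − 1/γ²) = √0.3612.

β = 0.601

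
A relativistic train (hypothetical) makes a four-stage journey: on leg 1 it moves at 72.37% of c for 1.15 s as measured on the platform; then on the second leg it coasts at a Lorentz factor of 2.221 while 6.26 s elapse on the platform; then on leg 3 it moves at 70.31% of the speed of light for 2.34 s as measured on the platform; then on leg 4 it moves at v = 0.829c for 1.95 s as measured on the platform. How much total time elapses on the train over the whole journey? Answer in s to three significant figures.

τ = 6.37 s

Leg 1: β = 0.7237; γ = 1/√(1 − 0.7237²) = 1/√0.4763 = 1.449; τ_1 = 1.15/1.449 = 0.7936 s.
Leg 2: γ = 2.221; τ_2 = 6.26/2.221 = 2.819 s.
Leg 3: β = 0.7031; γ = 1/√(1 − 0.7031²) = 1/√0.5057 = 1.406; τ_3 = 2.34/1.406 = 1.664 s.
Leg 4: γ = 1/√(1 − 0.829²) = 1/√0.3128 = 1.788; τ_4 = 1.95/1.788 = 1.091 s.
Total: 0.7936 + 2.819 + 1.664 + 1.091 s.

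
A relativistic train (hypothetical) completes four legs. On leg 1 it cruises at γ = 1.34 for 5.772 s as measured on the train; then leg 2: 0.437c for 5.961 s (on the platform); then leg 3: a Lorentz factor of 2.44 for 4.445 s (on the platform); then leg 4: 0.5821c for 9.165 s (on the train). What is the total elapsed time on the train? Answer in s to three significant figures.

Leg 1: 5.772 s is already measured on the train.
Leg 2: γ = 1/√(1 − 0.437²) = 1/√0.8090 = 1.112; τ_2 = 5.961/1.112 = 5.362 s.
Leg 3: γ = 2.44; τ_3 = 4.445/2.440 = 1.822 s.
Leg 4: 9.165 s is already measured on the train.
Total: 5.772 + 5.362 + 1.822 + 9.165 s.

τ = 22.1 s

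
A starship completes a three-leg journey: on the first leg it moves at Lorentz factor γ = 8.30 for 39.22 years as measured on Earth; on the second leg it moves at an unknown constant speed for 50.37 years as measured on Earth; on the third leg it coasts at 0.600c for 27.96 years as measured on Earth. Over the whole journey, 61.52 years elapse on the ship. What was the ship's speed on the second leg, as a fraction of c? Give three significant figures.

Leg 1: γ = 8.30; τ_1 = 39.22/8.300 = 4.725 years.
Leg 2: speed unknown; τ_2 = 50.37/γ_2.
Leg 3: γ = 1/√(1 − 0.600²) = 5/4 = 1.250; τ_3 = 27.96/1.250 = 22.37 years.
Total proper time: 4.725 + τ_2 + 22.37 = 61.52, so τ_2 = 61.52 − 27.09 = 34.43 years.
γ_2 = 50.37/34.43 = 1.463; β = √(1 − 1/γ²) = √0.5329.

β = 0.730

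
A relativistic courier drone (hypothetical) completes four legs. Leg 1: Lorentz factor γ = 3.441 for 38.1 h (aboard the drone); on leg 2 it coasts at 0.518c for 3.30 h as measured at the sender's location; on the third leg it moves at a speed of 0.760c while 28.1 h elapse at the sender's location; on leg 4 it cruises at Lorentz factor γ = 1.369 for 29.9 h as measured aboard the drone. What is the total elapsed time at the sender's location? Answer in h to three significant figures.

Leg 1: γ = 3.441; Δt_1 = 3.441 × 38.1 = 131.1 h.
Leg 2: 3.30 h is already measured at the sender's location.
Leg 3: 28.1 h is already measured at the sender's location.
Leg 4: γ = 1.369; Δt_4 = 1.369 × 29.9 = 40.93 h.
Total: 131.1 + 3.300 + 28.10 + 40.93 h.

Δt = 203 h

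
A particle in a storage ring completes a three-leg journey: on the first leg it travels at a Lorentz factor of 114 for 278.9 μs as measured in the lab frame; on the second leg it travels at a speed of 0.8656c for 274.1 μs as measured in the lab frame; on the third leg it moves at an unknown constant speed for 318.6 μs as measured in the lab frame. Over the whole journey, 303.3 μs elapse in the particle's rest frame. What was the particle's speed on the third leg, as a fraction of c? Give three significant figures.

Leg 1: γ = 114; τ_1 = 278.9/114.0 = 2.446 μs.
Leg 2: γ = 1/√(1 − 0.8656²) = 1/√0.2507 = 1.997; τ_2 = 274.1/1.997 = 137.3 μs.
Leg 3: speed unknown; τ_3 = 318.6/γ_3.
Total proper time: 2.446 + 137.3 + τ_3 = 303.3, so τ_3 = 303.3 − 139.7 = 163.6 μs.
γ_3 = 318.6/163.6 = 1.947; β = √(1 − 1/γ²) = √0.7363.

β = 0.858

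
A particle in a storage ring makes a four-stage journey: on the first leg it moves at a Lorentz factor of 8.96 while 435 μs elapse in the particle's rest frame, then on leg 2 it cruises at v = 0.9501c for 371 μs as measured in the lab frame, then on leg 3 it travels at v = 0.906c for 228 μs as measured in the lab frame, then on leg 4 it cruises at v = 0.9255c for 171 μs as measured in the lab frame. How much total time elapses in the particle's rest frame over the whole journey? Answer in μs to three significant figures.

Leg 1: 435 μs is already measured in the particle's rest frame.
Leg 2: γ = 1/√(1 − 0.9501²) = 1/√0.09731 = 3.206; τ_2 = 371/3.206 = 115.7 μs.
Leg 3: γ = 1/√(1 − 0.906²) = 1/√0.1792 = 2.363; τ_3 = 228/2.363 = 96.51 μs.
Leg 4: γ = 1/√(1 − 0.9255²) = 1/√0.1434 = 2.640; τ_4 = 171/2.640 = 64.77 μs.
Total: 435.0 + 115.7 + 96.51 + 64.77 μs.

τ = 712 μs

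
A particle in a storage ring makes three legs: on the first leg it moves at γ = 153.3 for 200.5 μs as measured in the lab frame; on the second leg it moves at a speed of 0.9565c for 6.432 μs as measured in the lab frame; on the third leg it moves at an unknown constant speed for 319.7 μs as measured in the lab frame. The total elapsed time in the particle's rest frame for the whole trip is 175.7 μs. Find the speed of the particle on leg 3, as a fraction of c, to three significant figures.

Leg 1: γ = 153.3; τ_1 = 200.5/153.3 = 1.308 μs.
Leg 2: γ = 1/√(1 − 0.9565²) = 1/√0.08511 = 3.428; τ_2 = 6.432/3.428 = 1.876 μs.
Leg 3: speed unknown; τ_3 = 319.7/γ_3.
Total proper time: 1.308 + 1.876 + τ_3 = 175.7, so τ_3 = 175.7 − 3.184 = 172.5 μs.
γ_3 = 319.7/172.5 = 1.853; β = √(1 − 1/γ²) = √0.7088.

β = 0.842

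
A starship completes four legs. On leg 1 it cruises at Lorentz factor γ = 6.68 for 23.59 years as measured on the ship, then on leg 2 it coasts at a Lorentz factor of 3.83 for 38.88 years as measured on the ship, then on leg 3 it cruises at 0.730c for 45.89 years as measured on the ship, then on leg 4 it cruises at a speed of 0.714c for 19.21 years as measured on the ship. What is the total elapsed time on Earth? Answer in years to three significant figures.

Δt = 401 years

Leg 1: γ = 6.68; Δt_1 = 6.680 × 23.59 = 157.6 years.
Leg 2: γ = 3.83; Δt_2 = 3.830 × 38.88 = 148.9 years.
Leg 3: γ = 1/√(1 − 0.730²) = 1/√0.4671 = 1.463; Δt_3 = 1.463 × 45.89 = 67.14 years.
Leg 4: γ = 1/√(1 − 0.714²) = 1/√0.4902 = 1.428; Δt_4 = 1.428 × 19.21 = 27.44 years.
Total: 157.6 + 148.9 + 67.14 + 27.44 years.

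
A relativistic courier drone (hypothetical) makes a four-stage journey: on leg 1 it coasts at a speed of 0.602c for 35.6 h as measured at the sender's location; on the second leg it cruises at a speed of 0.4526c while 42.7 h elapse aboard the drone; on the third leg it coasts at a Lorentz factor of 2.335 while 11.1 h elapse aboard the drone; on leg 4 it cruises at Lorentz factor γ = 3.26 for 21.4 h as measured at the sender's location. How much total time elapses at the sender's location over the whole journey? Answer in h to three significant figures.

Leg 1: 35.6 h is already measured at the sender's location.
Leg 2: γ = 1/√(1 − 0.4526²) = 1/√0.7952 = 1.121; Δt_2 = 1.121 × 42.7 = 47.89 h.
Leg 3: γ = 2.335; Δt_3 = 2.335 × 11.1 = 25.92 h.
Leg 4: 21.4 h is already measured at the sender's location.
Total: 35.60 + 47.89 + 25.92 + 21.40 h.

Δt = 131 h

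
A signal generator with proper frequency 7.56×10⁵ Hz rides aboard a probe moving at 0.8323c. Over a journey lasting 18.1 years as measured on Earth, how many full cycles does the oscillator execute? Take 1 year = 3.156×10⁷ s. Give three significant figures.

N = 2.39×10¹⁴

γ = 1/√(1 − 0.8323²) = 1/√0.3073 = 1.804
The oscillator's own cycle count is N = f × τ where τ is the proper time aboard the probe. τ = Δt/γ = 18.1/1.804 = 10.03 years = 3.167×10⁸ s.
N = 7.56×10⁵ × 3.167×10⁸ = 2.394×10¹⁴.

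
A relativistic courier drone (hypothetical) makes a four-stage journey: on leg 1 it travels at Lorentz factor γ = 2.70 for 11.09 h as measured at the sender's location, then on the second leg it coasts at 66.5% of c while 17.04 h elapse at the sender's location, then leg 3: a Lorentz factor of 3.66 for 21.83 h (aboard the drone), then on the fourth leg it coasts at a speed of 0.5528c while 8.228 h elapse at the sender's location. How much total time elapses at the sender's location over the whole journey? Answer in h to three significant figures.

Δt = 116 h

Leg 1: 11.09 h is already measured at the sender's location.
Leg 2: 17.04 h is already measured at the sender's location.
Leg 3: γ = 3.66; Δt_3 = 3.660 × 21.83 = 79.90 h.
Leg 4: 8.228 h is already measured at the sender's location.
Total: 11.09 + 17.04 + 79.90 + 8.228 h.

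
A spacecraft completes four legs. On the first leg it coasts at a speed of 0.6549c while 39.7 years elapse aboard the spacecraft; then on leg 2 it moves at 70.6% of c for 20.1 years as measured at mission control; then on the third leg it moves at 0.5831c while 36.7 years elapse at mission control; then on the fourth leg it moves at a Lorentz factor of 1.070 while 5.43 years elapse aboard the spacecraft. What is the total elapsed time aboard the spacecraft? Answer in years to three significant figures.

τ = 89.2 years

Leg 1: 39.7 years is already measured aboard the spacecraft.
Leg 2: β = 0.706; γ = 1/√(1 − 0.706²) = 1/√0.5016 = 1.412; τ_2 = 20.1/1.412 = 14.24 years.
Leg 3: γ = 1/√(1 − 0.5831²) = 1/√0.6600 = 1.231; τ_3 = 36.7/1.231 = 29.82 years.
Leg 4: 5.43 years is already measured aboard the spacecraft.
Total: 39.70 + 14.24 + 29.82 + 5.430 years.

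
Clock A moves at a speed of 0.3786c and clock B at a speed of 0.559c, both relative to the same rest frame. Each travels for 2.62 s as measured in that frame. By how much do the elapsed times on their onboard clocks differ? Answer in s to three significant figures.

A: γ = 1/√(1 − 0.3786²) = 1/√0.8567 = 1.080; τ_A = 2.62/1.080 = 2.425 s.
B: γ = 1/√(1 − 0.559²) = 1/√0.6875 = 1.206; τ_B = 2.62/1.206 = 2.172 s.

|τ_A − τ_B| = 0.253 s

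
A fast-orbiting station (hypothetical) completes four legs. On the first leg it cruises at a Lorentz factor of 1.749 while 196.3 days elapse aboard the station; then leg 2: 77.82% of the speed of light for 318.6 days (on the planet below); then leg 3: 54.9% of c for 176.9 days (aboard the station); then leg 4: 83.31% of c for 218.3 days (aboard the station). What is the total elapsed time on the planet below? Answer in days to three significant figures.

Leg 1: γ = 1.749; Δt_1 = 1.749 × 196.3 = 343.3 days.
Leg 2: 318.6 days is already measured on the planet below.
Leg 3: β = 0.549; γ = 1/√(1 − 0.549²) = 1/√0.6986 = 1.196; Δt_3 = 1.196 × 176.9 = 211.6 days.
Leg 4: β = 0.8331; γ = 1/√(1 − 0.8331²) = 1/√0.3059 = 1.808; Δt_4 = 1.808 × 218.3 = 394.7 days.
Total: 343.3 + 318.6 + 211.6 + 394.7 days.

Δt = 1270 days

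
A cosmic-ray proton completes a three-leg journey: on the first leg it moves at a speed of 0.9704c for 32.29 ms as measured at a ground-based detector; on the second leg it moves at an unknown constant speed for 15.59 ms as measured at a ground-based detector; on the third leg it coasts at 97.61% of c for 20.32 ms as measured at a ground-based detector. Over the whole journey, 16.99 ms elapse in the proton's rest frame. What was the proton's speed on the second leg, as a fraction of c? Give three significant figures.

Leg 1: γ = 1/√(1 − 0.9704²) = 1/√0.05832 = 4.141; τ_1 = 32.29/4.141 = 7.798 ms.
Leg 2: speed unknown; τ_2 = 15.59/γ_2.
Leg 3: β = 0.9761; γ = 1/√(1 − 0.9761²) = 1/√0.04723 = 4.601; τ_3 = 20.32/4.601 = 4.416 ms.
Total proper time: 7.798 + τ_2 + 4.416 = 16.99, so τ_2 = 16.99 − 12.21 = 4.776 ms.
γ_2 = 15.59/4.776 = 3.264; β = √(1 − 1/γ²) = √0.9062.

β = 0.952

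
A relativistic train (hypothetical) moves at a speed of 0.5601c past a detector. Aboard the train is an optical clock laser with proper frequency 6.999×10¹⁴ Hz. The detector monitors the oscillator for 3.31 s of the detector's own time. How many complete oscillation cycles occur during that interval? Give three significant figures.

N = 1.92×10¹⁵

γ = 1/√(1 − 0.5601²) = 1/√0.6863 = 1.207
During 3.31 s of lab time, the oscillator's proper time advances by τ = Δt/γ = 3.31/1.207 = 2.742 s = 2.742×10⁰ s.
N = f × τ = 6.999×10¹⁴ × 2.742×10⁰ = 1.919×10¹⁵.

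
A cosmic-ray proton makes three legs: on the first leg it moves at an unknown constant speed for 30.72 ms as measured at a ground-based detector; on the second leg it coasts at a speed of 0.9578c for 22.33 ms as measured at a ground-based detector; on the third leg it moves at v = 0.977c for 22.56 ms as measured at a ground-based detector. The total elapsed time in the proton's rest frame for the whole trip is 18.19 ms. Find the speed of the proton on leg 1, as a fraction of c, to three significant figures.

Leg 1: speed unknown; τ_1 = 30.72/γ_1.
Leg 2: γ = 1/√(1 − 0.9578²) = 1/√0.08262 = 3.479; τ_2 = 22.33/3.479 = 6.418 ms.
Leg 3: γ = 1/√(1 − 0.977²) = 1/√0.04547 = 4.690; τ_3 = 22.56/4.690 = 4.811 ms.
Total proper time: τ_1 + 6.418 + 4.811 = 18.19, so τ_1 = 18.19 − 11.23 = 6.961 ms.
γ_1 = 30.72/6.961 = 4.413; β = √(1 − 1/γ²) = √0.9487.

β = 0.974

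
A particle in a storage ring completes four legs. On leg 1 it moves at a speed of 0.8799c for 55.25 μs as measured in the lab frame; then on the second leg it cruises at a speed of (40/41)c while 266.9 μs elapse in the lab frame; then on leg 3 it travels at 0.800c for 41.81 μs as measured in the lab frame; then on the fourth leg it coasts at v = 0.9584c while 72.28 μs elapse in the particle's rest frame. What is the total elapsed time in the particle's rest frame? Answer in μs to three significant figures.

τ = 182 μs

Leg 1: γ = 1/√(1 − 0.8799²) = 1/√0.2258 = 2.105; τ_1 = 55.25/2.105 = 26.25 μs.
Leg 2: γ = 1/√(1 − (40/41)²) = 41/9 ≈ 4.556; τ_2 = 266.9/4.556 = 58.59 μs.
Leg 3: γ = 1/√(1 − 0.800²) = 5/3 ≈ 1.667; τ_3 = 41.81/1.667 = 25.09 μs.
Leg 4: 72.28 μs is already measured in the particle's rest frame.
Total: 26.25 + 58.59 + 25.09 + 72.28 μs.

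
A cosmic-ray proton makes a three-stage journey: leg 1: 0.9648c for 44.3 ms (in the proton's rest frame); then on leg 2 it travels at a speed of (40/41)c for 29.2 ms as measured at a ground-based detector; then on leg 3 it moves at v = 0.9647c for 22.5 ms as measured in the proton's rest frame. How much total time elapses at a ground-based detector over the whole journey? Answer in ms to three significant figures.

Δt = 283 ms

Leg 1: γ = 1/√(1 − 0.9648²) = 1/√0.06916 = 3.803; Δt_1 = 3.803 × 44.3 = 168.5 ms.
Leg 2: 29.2 ms is already measured at a ground-based detector.
Leg 3: γ = 1/√(1 − 0.9647²) = 1/√0.06935 = 3.797; Δt_3 = 3.797 × 22.5 = 85.44 ms.
Total: 168.5 + 29.20 + 85.44 ms.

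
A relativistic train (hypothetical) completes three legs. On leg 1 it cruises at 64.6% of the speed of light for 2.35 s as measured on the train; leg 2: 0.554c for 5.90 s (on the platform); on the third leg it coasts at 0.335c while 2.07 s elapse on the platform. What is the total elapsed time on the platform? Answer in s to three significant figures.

Δt = 11.0 s

Leg 1: β = 0.646; γ = 1/√(1 − 0.646²) = 1/√0.5827 = 1.310; Δt_1 = 1.310 × 2.35 = 3.079 s.
Leg 2: 5.90 s is already measured on the platform.
Leg 3: 2.07 s is already measured on the platform.
Total: 3.079 + 5.900 + 2.070 s.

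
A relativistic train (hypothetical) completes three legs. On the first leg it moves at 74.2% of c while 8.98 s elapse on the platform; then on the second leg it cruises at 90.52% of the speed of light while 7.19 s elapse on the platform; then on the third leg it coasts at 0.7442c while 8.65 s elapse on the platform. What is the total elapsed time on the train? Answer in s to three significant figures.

τ = 14.9 s

Leg 1: β = 0.742; γ = 1/√(1 − 0.742²) = 1/√0.4494 = 1.492; τ_1 = 8.98/1.492 = 6.020 s.
Leg 2: β = 0.9052; γ = 1/√(1 − 0.9052²) = 1/√0.1806 = 2.353; τ_2 = 7.19/2.353 = 3.056 s.
Leg 3: γ = 1/√(1 − 0.7442²) = 1/√0.4462 = 1.497; τ_3 = 8.65/1.497 = 5.778 s.
Total: 6.020 + 3.056 + 5.778 s.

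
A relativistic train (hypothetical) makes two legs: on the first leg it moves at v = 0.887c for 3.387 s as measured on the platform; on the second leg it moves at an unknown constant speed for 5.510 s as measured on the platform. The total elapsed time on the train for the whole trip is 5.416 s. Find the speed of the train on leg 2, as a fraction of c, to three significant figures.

Leg 1: γ = 1/√(1 − 0.887²) = 1/√0.2132 = 2.166; τ_1 = 3.387/2.166 = 1.564 s.
Leg 2: speed unknown; τ_2 = 5.510/γ_2.
Total proper time: 1.564 + τ_2 = 5.416, so τ_2 = 5.416 − 1.564 = 3.852 s.
γ_2 = 5.510/3.852 = 1.430; β = √(1 − 1/γ²) = √0.5113.

β = 0.715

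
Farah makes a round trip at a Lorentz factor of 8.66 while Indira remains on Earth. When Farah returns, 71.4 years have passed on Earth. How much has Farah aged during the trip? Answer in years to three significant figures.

τ = 8.24 years

γ = 8.66
Farah's clock measures proper time along the trip: τ = Δt/γ = 71.4/8.660 years.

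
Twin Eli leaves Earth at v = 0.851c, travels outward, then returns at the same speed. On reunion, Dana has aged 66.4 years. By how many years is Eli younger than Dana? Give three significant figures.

Δt − τ = 31.5 years

γ = 1/√(1 − 0.851²) = 1/√0.2758 = 1.904
Eli's elapsed proper time: τ = 66.4/1.904 = 34.87 years.
Age gap = Δt − τ = 66.4 − 34.87 years.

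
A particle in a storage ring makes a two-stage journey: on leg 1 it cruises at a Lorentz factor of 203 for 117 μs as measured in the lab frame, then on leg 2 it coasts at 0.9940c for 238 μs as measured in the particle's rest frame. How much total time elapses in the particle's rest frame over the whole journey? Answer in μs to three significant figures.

Leg 1: γ = 203; τ_1 = 117/203.0 = 0.5764 μs.
Leg 2: 238 μs is already measured in the particle's rest frame.
Total: 0.5764 + 238.0 μs.

τ = 239 μs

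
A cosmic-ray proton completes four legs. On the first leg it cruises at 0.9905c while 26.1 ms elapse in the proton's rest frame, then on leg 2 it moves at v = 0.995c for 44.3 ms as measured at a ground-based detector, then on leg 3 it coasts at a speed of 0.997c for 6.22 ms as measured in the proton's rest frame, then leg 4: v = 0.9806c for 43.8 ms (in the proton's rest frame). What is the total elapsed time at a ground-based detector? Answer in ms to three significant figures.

Δt = 538 ms

Leg 1: γ = 1/√(1 − 0.9905²) = 1/√0.01891 = 7.272; Δt_1 = 7.272 × 26.1 = 189.8 ms.
Leg 2: 44.3 ms is already measured at a ground-based detector.
Leg 3: γ = 1/√(1 − 0.997²) = 1/√0.005991 = 12.92; Δt_3 = 12.92 × 6.22 = 80.36 ms.
Leg 4: γ = 1/√(1 − 0.9806²) = 1/√0.03842 = 5.102; Δt_4 = 5.102 × 43.8 = 223.4 ms.
Total: 189.8 + 44.30 + 80.36 + 223.4 ms.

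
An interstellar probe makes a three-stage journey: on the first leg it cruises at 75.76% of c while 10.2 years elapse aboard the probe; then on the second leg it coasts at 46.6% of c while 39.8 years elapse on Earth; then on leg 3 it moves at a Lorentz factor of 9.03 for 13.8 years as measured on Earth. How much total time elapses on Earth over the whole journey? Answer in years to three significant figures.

Leg 1: β = 0.7576; γ = 1/√(1 − 0.7576²) = 1/√0.4260 = 1.532; Δt_1 = 1.532 × 10.2 = 15.63 years.
Leg 2: 39.8 years is already measured on Earth.
Leg 3: 13.8 years is already measured on Earth.
Total: 15.63 + 39.80 + 13.80 years.

Δt = 69.2 years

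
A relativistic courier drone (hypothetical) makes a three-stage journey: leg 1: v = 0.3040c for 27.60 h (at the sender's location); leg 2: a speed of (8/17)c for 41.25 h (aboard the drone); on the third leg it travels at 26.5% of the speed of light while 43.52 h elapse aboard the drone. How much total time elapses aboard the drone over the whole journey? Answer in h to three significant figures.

Leg 1: γ = 1/√(1 − 0.3040²) = 1/√0.9076 = 1.050; τ_1 = 27.60/1.050 = 26.29 h.
Leg 2: 41.25 h is already measured aboard the drone.
Leg 3: 43.52 h is already measured aboard the drone.
Total: 26.29 + 41.25 + 43.52 h.

τ = 111 h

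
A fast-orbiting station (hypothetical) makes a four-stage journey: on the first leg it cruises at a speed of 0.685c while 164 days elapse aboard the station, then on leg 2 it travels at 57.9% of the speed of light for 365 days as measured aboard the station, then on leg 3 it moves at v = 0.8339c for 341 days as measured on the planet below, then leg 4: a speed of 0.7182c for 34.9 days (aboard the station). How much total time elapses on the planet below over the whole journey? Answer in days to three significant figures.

Δt = 1060 days

Leg 1: γ = 1/√(1 − 0.685²) = 1/√0.5308 = 1.373; Δt_1 = 1.373 × 164 = 225.1 days.
Leg 2: β = 0.579; γ = 1/√(1 − 0.579²) = 1/√0.6648 = 1.227; Δt_2 = 1.227 × 365 = 447.7 days.
Leg 3: 341 days is already measured on the planet below.
Leg 4: γ = 1/√(1 − 0.7182²) = 1/√0.4842 = 1.437; Δt_4 = 1.437 × 34.9 = 50.16 days.
Total: 225.1 + 447.7 + 341.0 + 50.16 days.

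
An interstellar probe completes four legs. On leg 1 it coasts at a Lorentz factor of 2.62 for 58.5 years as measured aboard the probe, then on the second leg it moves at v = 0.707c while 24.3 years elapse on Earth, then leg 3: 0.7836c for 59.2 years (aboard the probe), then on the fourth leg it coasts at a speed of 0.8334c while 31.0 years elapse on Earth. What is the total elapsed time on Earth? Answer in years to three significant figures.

Δt = 304 years

Leg 1: γ = 2.62; Δt_1 = 2.620 × 58.5 = 153.3 years.
Leg 2: 24.3 years is already measured on Earth.
Leg 3: γ = 1/√(1 − 0.7836²) = 1/√0.3860 = 1.610; Δt_3 = 1.610 × 59.2 = 95.29 years.
Leg 4: 31.0 years is already measured on Earth.
Total: 153.3 + 24.30 + 95.29 + 31.00 years.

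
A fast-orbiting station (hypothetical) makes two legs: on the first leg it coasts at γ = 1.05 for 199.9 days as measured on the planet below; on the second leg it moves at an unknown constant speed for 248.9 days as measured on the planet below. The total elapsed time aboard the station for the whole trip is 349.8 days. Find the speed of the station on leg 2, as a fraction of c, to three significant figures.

β = 0.768

Leg 1: γ = 1.05; τ_1 = 199.9/1.050 = 190.4 days.
Leg 2: speed unknown; τ_2 = 248.9/γ_2.
Total proper time: 190.4 + τ_2 = 349.8, so τ_2 = 349.8 − 190.4 = 159.4 days.
γ_2 = 248.9/159.4 = 1.561; β = √(1 − 1/γ²) = √0.5898.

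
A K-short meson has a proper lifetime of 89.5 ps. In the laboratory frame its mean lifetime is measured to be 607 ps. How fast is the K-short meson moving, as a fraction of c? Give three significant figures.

β = 0.989

γ = Δt/τ₀ = 607/89.5 = 6.782
β = √(1 − 1/γ²) = √(1 − 0.02174) = √0.9783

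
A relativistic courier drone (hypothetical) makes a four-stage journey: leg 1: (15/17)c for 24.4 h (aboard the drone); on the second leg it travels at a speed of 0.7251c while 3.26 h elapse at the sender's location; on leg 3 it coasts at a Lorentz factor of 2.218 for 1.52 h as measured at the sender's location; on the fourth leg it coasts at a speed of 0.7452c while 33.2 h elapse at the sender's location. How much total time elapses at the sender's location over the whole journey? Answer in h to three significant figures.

Leg 1: γ = 1/√(1 − (15/17)²) = 17/8 = 2.125; Δt_1 = 2.125 × 24.4 = 51.85 h.
Leg 2: 3.26 h is already measured at the sender's location.
Leg 3: 1.52 h is already measured at the sender's location.
Leg 4: 33.2 h is already measured at the sender's location.
Total: 51.85 + 3.260 + 1.520 + 33.20 h.

Δt = 89.8 h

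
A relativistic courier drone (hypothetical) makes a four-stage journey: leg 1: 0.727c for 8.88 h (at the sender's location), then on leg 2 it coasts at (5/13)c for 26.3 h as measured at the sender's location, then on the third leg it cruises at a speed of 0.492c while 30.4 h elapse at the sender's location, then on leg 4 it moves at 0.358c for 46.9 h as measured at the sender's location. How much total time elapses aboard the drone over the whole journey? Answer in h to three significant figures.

Leg 1: γ = 1/√(1 − 0.727²) = 1/√0.4715 = 1.456; τ_1 = 8.88/1.456 = 6.097 h.
Leg 2: γ = 1/√(1 − (5/13)²) = 13/12 ≈ 1.083; τ_2 = 26.3/1.083 = 24.28 h.
Leg 3: γ = 1/√(1 − 0.492²) = 1/√0.7579 = 1.149; τ_3 = 30.4/1.149 = 26.47 h.
Leg 4: γ = 1/√(1 − 0.358²) = 1/√0.8718 = 1.071; τ_4 = 46.9/1.071 = 43.79 h.
Total: 6.097 + 24.28 + 26.47 + 43.79 h.

τ = 101 h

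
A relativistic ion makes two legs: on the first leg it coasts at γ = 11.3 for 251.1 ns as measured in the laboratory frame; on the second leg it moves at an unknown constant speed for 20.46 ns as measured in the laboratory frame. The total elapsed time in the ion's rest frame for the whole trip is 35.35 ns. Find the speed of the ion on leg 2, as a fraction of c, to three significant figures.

Leg 1: γ = 11.3; τ_1 = 251.1/11.30 = 22.22 ns.
Leg 2: speed unknown; τ_2 = 20.46/γ_2.
Total proper time: 22.22 + τ_2 = 35.35, so τ_2 = 35.35 − 22.22 = 13.13 ns.
γ_2 = 20.46/13.13 = 1.558; β = √(1 − 1/γ²) = √0.5882.

β = 0.767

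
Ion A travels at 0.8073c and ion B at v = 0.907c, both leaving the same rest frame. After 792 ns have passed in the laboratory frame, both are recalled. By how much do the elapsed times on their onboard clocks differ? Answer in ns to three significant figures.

A: γ = 1/√(1 − 0.8073²) = 1/√0.3483 = 1.695; τ_A = 792/1.695 = 467.4 ns.
B: γ = 1/√(1 − 0.907²) = 1/√0.1774 = 2.375; τ_B = 792/2.375 = 333.5 ns.

|τ_A − τ_B| = 134 ns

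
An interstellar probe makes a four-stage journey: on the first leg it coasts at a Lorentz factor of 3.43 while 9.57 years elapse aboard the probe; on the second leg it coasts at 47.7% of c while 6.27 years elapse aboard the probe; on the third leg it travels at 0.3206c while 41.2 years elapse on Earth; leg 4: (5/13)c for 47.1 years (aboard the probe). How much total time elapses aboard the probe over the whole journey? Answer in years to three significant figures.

Leg 1: 9.57 years is already measured aboard the probe.
Leg 2: 6.27 years is already measured aboard the probe.
Leg 3: γ = 1/√(1 − 0.3206²) = 1/√0.8972 = 1.056; τ_3 = 41.2/1.056 = 39.03 years.
Leg 4: 47.1 years is already measured aboard the probe.
Total: 9.570 + 6.270 + 39.03 + 47.10 years.

τ = 102 years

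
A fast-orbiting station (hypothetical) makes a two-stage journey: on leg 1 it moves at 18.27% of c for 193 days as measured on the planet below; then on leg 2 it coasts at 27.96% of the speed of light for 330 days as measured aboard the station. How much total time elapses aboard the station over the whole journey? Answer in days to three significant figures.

τ = 520 days

Leg 1: β = 0.1827; γ = 1/√(1 − 0.1827²) = 1/√0.9666 = 1.017; τ_1 = 193/1.017 = 189.8 days.
Leg 2: 330 days is already measured aboard the station.
Total: 189.8 + 330.0 days.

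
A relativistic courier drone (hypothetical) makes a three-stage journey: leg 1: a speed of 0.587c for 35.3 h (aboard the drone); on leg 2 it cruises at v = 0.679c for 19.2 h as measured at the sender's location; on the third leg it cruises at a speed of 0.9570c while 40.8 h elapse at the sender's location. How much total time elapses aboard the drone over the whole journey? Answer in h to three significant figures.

Leg 1: 35.3 h is already measured aboard the drone.
Leg 2: γ = 1/√(1 − 0.679²) = 1/√0.5390 = 1.362; τ_2 = 19.2/1.362 = 14.10 h.
Leg 3: γ = 1/√(1 − 0.9570²) = 1/√0.08415 = 3.447; τ_3 = 40.8/3.447 = 11.84 h.
Total: 35.30 + 14.10 + 11.84 h.

τ = 61.2 h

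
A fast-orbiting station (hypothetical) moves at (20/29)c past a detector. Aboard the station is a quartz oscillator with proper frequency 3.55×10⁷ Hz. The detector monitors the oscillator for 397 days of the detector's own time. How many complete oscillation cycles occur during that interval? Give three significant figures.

N = 8.82×10¹⁴

γ = 1/√(1 − (20/29)²) = 29/21 ≈ 1.381
During 397 days of lab time, the oscillator's proper time advances by τ = Δt/γ = 397/1.381 = 287.5 days = 2.484×10⁷ s.
N = f × τ = 3.55×10⁷ × 2.484×10⁷ = 8.818×10¹⁴.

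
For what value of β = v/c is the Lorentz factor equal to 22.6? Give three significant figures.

β = √(1 − 1/γ²) = √(1 − 1/22.6²) = √(1 − 0.001958) = √0.9980

β = 0.999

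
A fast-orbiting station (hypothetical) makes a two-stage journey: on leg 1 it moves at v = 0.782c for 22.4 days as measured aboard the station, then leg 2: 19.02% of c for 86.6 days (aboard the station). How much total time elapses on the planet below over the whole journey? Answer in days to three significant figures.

Leg 1: γ = 1/√(1 − 0.782²) = 1/√0.3885 = 1.604; Δt_1 = 1.604 × 22.4 = 35.94 days.
Leg 2: β = 0.1902; γ = 1/√(1 − 0.1902²) = 1/√0.9638 = 1.019; Δt_2 = 1.019 × 86.6 = 88.21 days.
Total: 35.94 + 88.21 days.

Δt = 124 days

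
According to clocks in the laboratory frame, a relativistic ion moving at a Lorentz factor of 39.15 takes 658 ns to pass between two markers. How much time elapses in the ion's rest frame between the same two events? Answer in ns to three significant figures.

τ = 16.8 ns

γ = 39.15
The interval measured in the laboratory frame is the dilated one; the clock in the ion's rest frame measures the proper time τ = Δt/γ = 658/39.15 ns.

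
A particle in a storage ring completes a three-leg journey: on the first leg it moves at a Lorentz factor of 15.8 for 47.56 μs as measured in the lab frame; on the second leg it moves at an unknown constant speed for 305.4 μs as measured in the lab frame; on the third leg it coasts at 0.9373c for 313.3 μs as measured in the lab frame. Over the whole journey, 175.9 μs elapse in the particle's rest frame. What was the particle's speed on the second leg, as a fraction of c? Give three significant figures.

Leg 1: γ = 15.8; τ_1 = 47.56/15.80 = 3.010 μs.
Leg 2: speed unknown; τ_2 = 305.4/γ_2.
Leg 3: γ = 1/√(1 − 0.9373²) = 1/√0.1215 = 2.869; τ_3 = 313.3/2.869 = 109.2 μs.
Total proper time: 3.010 + τ_2 + 109.2 = 175.9, so τ_2 = 175.9 − 112.2 = 63.70 μs.
γ_2 = 305.4/63.70 = 4.795; β = √(1 − 1/γ²) = √0.9565.

β = 0.978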